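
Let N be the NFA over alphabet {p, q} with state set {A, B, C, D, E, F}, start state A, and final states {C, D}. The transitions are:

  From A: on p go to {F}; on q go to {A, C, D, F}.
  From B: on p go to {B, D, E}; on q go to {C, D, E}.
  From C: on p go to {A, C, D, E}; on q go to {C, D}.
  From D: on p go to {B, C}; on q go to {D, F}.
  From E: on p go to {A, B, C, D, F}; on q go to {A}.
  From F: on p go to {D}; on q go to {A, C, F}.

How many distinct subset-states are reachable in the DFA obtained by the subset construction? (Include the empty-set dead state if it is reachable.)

13

Start state of the DFA: {A}.
{A} --p--> {F}  [new]
{A} --q--> {A, C, D, F}  [new]
{F} --p--> {D}  [new]
{F} --q--> {A, C, F}  [new]
{A, C, D, F} --p--> {A, B, C, D, E, F}  [new]
{A, C, D, F} --q--> {A, C, D, F}  [seen]
{D} --p--> {B, C}  [new]
{D} --q--> {D, F}  [new]
{A, C, F} --p--> {A, C, D, E, F}  [new]
{A, C, F} --q--> {A, C, D, F}  [seen]
{A, B, C, D, E, F} --p--> {A, B, C, D, E, F}  [seen]
{A, B, C, D, E, F} --q--> {A, C, D, E, F}  [seen]
{B, C} --p--> {A, B, C, D, E}  [new]
{B, C} --q--> {C, D, E}  [new]
{D, F} --p--> {B, C, D}  [new]
{D, F} --q--> {A, C, D, F}  [seen]
{A, C, D, E, F} --p--> {A, B, C, D, E, F}  [seen]
{A, C, D, E, F} --q--> {A, C, D, F}  [seen]
{A, B, C, D, E} --p--> {A, B, C, D, E, F}  [seen]
{A, B, C, D, E} --q--> {A, C, D, E, F}  [seen]
{C, D, E} --p--> {A, B, C, D, E, F}  [seen]
{C, D, E} --q--> {A, C, D, F}  [seen]
{B, C, D} --p--> {A, B, C, D, E}  [seen]
{B, C, D} --q--> {C, D, E, F}  [new]
{C, D, E, F} --p--> {A, B, C, D, E, F}  [seen]
{C, D, E, F} --q--> {A, C, D, F}  [seen]
Reachable DFA states: {A}, {F}, {A, C, D, F}, {D}, {A, C, F}, {A, B, C, D, E, F}, {B, C}, {D, F}, {A, C, D, E, F}, {A, B, C, D, E}, {C, D, E}, {B, C, D}, {C, D, E, F}.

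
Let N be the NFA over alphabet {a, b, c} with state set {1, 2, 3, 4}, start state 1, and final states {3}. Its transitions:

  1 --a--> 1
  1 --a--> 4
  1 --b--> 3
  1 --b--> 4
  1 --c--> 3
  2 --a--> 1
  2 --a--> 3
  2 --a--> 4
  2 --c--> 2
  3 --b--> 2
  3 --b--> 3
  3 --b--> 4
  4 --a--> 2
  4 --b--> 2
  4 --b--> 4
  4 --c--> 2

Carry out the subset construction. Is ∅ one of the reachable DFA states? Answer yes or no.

Start state of the DFA: {1}.
{1} --a--> {1, 4}  [new]
{1} --b--> {3, 4}  [new]
{1} --c--> {3}  [new]
{1, 4} --a--> {1, 2, 4}  [new]
{1, 4} --b--> {2, 3, 4}  [new]
{1, 4} --c--> {2, 3}  [new]
{3, 4} --a--> {2}  [new]
{3, 4} --b--> {2, 3, 4}  [seen]
{3, 4} --c--> {2}  [seen]
{3} --a--> ∅  [new]
{3} --b--> {2, 3, 4}  [seen]
{3} --c--> ∅  [seen]
{1, 2, 4} --a--> {1, 2, 3, 4}  [new]
{1, 2, 4} --b--> {2, 3, 4}  [seen]
{1, 2, 4} --c--> {2, 3}  [seen]
{2, 3, 4} --a--> {1, 2, 3, 4}  [seen]
{2, 3, 4} --b--> {2, 3, 4}  [seen]
{2, 3, 4} --c--> {2}  [seen]
{2, 3} --a--> {1, 3, 4}  [new]
{2, 3} --b--> {2, 3, 4}  [seen]
{2, 3} --c--> {2}  [seen]
{2} --a--> {1, 3, 4}  [seen]
{2} --b--> ∅  [seen]
{2} --c--> {2}  [seen]
∅ --a--> ∅  [seen]
∅ --b--> ∅  [seen]
∅ --c--> ∅  [seen]
{1, 2, 3, 4} --a--> {1, 2, 3, 4}  [seen]
{1, 2, 3, 4} --b--> {2, 3, 4}  [seen]
{1, 2, 3, 4} --c--> {2, 3}  [seen]
{1, 3, 4} --a--> {1, 2, 4}  [seen]
{1, 3, 4} --b--> {2, 3, 4}  [seen]
{1, 3, 4} --c--> {2, 3}  [seen]
Reachable DFA states: {1}, {1, 4}, {3, 4}, {3}, {1, 2, 4}, {2, 3, 4}, {2, 3}, {2}, ∅, {1, 2, 3, 4}, {1, 3, 4}.
∅ is among them.

yes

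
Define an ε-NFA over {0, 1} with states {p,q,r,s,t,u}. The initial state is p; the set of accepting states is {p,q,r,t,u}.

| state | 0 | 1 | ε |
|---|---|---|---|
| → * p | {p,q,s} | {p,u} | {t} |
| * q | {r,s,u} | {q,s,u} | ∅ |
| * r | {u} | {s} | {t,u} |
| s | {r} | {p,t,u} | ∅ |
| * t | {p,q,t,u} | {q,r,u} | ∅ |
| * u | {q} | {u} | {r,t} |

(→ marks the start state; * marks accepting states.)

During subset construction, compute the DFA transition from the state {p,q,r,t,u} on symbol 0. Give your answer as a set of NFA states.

δ(p,0) = {p,q,s}; δ(q,0) = {r,s,u}; δ(r,0) = {u}; δ(t,0) = {p,q,t,u}; δ(u,0) = {q}.
Union: {p,q,r,s,t,u}.

{p,q,r,s,t,u}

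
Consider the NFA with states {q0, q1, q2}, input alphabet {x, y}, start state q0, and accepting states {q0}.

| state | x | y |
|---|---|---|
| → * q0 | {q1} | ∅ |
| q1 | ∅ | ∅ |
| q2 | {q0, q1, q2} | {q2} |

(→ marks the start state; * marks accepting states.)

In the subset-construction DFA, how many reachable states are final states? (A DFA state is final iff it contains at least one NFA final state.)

1

Start state of the DFA: {q0}.
{q0} --x--> {q1}  [new]
{q0} --y--> ∅  [new]
{q1} --x--> ∅  [seen]
{q1} --y--> ∅  [seen]
∅ --x--> ∅  [seen]
∅ --y--> ∅  [seen]
Reachable DFA states: {q0}, {q1}, ∅.
Accepting DFA states (contain an NFA accepting state): {q0}.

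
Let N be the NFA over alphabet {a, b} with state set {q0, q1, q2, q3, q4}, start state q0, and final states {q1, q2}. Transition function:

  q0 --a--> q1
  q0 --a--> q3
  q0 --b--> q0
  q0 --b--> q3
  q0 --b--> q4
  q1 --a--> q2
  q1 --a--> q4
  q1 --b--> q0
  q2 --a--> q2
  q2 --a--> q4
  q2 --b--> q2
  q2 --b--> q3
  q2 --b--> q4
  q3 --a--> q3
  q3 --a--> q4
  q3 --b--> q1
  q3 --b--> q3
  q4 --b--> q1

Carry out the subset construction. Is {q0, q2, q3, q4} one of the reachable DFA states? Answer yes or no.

no

Start state of the DFA: {q0}.
{q0} --a--> {q1, q3}  [new]
{q0} --b--> {q0, q3, q4}  [new]
{q1, q3} --a--> {q2, q3, q4}  [new]
{q1, q3} --b--> {q0, q1, q3}  [new]
{q0, q3, q4} --a--> {q1, q3, q4}  [new]
{q0, q3, q4} --b--> {q0, q1, q3, q4}  [new]
{q2, q3, q4} --a--> {q2, q3, q4}  [seen]
{q2, q3, q4} --b--> {q1, q2, q3, q4}  [new]
{q0, q1, q3} --a--> {q1, q2, q3, q4}  [seen]
{q0, q1, q3} --b--> {q0, q1, q3, q4}  [seen]
{q1, q3, q4} --a--> {q2, q3, q4}  [seen]
{q1, q3, q4} --b--> {q0, q1, q3}  [seen]
{q0, q1, q3, q4} --a--> {q1, q2, q3, q4}  [seen]
{q0, q1, q3, q4} --b--> {q0, q1, q3, q4}  [seen]
{q1, q2, q3, q4} --a--> {q2, q3, q4}  [seen]
{q1, q2, q3, q4} --b--> {q0, q1, q2, q3, q4}  [new]
{q0, q1, q2, q3, q4} --a--> {q1, q2, q3, q4}  [seen]
{q0, q1, q2, q3, q4} --b--> {q0, q1, q2, q3, q4}  [seen]
Reachable DFA states: {q0}, {q1, q3}, {q0, q3, q4}, {q2, q3, q4}, {q0, q1, q3}, {q1, q3, q4}, {q0, q1, q3, q4}, {q1, q2, q3, q4}, {q0, q1, q2, q3, q4}.
{q0, q2, q3, q4} is not among them.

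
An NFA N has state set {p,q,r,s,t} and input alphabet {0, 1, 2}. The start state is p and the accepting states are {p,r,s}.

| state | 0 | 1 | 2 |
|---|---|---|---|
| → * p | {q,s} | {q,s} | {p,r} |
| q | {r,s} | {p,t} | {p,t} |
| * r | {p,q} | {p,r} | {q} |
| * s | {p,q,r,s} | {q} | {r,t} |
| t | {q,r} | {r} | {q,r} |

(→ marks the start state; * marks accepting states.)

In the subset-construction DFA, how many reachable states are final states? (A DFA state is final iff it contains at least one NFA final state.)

Start state of the DFA: {p}.
{p} --0--> {q,s}  [new]
{p} --1--> {q,s}  [seen]
{p} --2--> {p,r}  [new]
{q,s} --0--> {p,q,r,s}  [new]
{q,s} --1--> {p,q,t}  [new]
{q,s} --2--> {p,r,t}  [new]
{p,r} --0--> {p,q,s}  [new]
{p,r} --1--> {p,q,r,s}  [seen]
{p,r} --2--> {p,q,r}  [new]
{p,q,r,s} --0--> {p,q,r,s}  [seen]
{p,q,r,s} --1--> {p,q,r,s,t}  [new]
{p,q,r,s} --2--> {p,q,r,t}  [new]
{p,q,t} --0--> {q,r,s}  [new]
{p,q,t} --1--> {p,q,r,s,t}  [seen]
{p,q,t} --2--> {p,q,r,t}  [seen]
{p,r,t} --0--> {p,q,r,s}  [seen]
{p,r,t} --1--> {p,q,r,s}  [seen]
{p,r,t} --2--> {p,q,r}  [seen]
{p,q,s} --0--> {p,q,r,s}  [seen]
{p,q,s} --1--> {p,q,s,t}  [new]
{p,q,s} --2--> {p,r,t}  [seen]
{p,q,r} --0--> {p,q,r,s}  [seen]
{p,q,r} --1--> {p,q,r,s,t}  [seen]
{p,q,r} --2--> {p,q,r,t}  [seen]
{p,q,r,s,t} --0--> {p,q,r,s}  [seen]
{p,q,r,s,t} --1--> {p,q,r,s,t}  [seen]
{p,q,r,s,t} --2--> {p,q,r,t}  [seen]
{p,q,r,t} --0--> {p,q,r,s}  [seen]
{p,q,r,t} --1--> {p,q,r,s,t}  [seen]
{p,q,r,t} --2--> {p,q,r,t}  [seen]
{q,r,s} --0--> {p,q,r,s}  [seen]
{q,r,s} --1--> {p,q,r,t}  [seen]
{q,r,s} --2--> {p,q,r,t}  [seen]
{p,q,s,t} --0--> {p,q,r,s}  [seen]
{p,q,s,t} --1--> {p,q,r,s,t}  [seen]
{p,q,s,t} --2--> {p,q,r,t}  [seen]
Reachable DFA states: {p}, {q,s}, {p,r}, {p,q,r,s}, {p,q,t}, {p,r,t}, {p,q,s}, {p,q,r}, {p,q,r,s,t}, {p,q,r,t}, {q,r,s}, {p,q,s,t}.
Accepting DFA states (contain an NFA accepting state): {p}, {q,s}, {p,r}, {p,q,r,s}, {p,q,t}, {p,r,t}, {p,q,s}, {p,q,r}, {p,q,r,s,t}, {p,q,r,t}, {q,r,s}, {p,q,s,t}.

12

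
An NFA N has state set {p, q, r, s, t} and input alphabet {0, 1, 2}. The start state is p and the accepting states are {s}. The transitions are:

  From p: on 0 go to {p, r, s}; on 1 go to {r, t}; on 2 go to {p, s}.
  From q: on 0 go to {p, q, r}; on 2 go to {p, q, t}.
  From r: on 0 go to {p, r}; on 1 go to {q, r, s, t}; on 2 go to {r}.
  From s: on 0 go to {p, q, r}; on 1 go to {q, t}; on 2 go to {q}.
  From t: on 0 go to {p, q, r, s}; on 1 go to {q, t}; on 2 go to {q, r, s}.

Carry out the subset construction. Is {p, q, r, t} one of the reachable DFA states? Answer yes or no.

yes

Start state of the DFA: {p}.
{p} --0--> {p, r, s}  [new]
{p} --1--> {r, t}  [new]
{p} --2--> {p, s}  [new]
{p, r, s} --0--> {p, q, r, s}  [new]
{p, r, s} --1--> {q, r, s, t}  [new]
{p, r, s} --2--> {p, q, r, s}  [seen]
{r, t} --0--> {p, q, r, s}  [seen]
{r, t} --1--> {q, r, s, t}  [seen]
{r, t} --2--> {q, r, s}  [new]
{p, s} --0--> {p, q, r, s}  [seen]
{p, s} --1--> {q, r, t}  [new]
{p, s} --2--> {p, q, s}  [new]
{p, q, r, s} --0--> {p, q, r, s}  [seen]
{p, q, r, s} --1--> {q, r, s, t}  [seen]
{p, q, r, s} --2--> {p, q, r, s, t}  [new]
{q, r, s, t} --0--> {p, q, r, s}  [seen]
{q, r, s, t} --1--> {q, r, s, t}  [seen]
{q, r, s, t} --2--> {p, q, r, s, t}  [seen]
{q, r, s} --0--> {p, q, r}  [new]
{q, r, s} --1--> {q, r, s, t}  [seen]
{q, r, s} --2--> {p, q, r, t}  [new]
{q, r, t} --0--> {p, q, r, s}  [seen]
{q, r, t} --1--> {q, r, s, t}  [seen]
{q, r, t} --2--> {p, q, r, s, t}  [seen]
{p, q, s} --0--> {p, q, r, s}  [seen]
{p, q, s} --1--> {q, r, t}  [seen]
{p, q, s} --2--> {p, q, s, t}  [new]
{p, q, r, s, t} --0--> {p, q, r, s}  [seen]
{p, q, r, s, t} --1--> {q, r, s, t}  [seen]
{p, q, r, s, t} --2--> {p, q, r, s, t}  [seen]
{p, q, r} --0--> {p, q, r, s}  [seen]
{p, q, r} --1--> {q, r, s, t}  [seen]
{p, q, r} --2--> {p, q, r, s, t}  [seen]
{p, q, r, t} --0--> {p, q, r, s}  [seen]
{p, q, r, t} --1--> {q, r, s, t}  [seen]
{p, q, r, t} --2--> {p, q, r, s, t}  [seen]
{p, q, s, t} --0--> {p, q, r, s}  [seen]
{p, q, s, t} --1--> {q, r, t}  [seen]
{p, q, s, t} --2--> {p, q, r, s, t}  [seen]
Reachable DFA states: {p}, {p, r, s}, {r, t}, {p, s}, {p, q, r, s}, {q, r, s, t}, {q, r, s}, {q, r, t}, {p, q, s}, {p, q, r, s, t}, {p, q, r}, {p, q, r, t}, {p, q, s, t}.
{p, q, r, t} is among them.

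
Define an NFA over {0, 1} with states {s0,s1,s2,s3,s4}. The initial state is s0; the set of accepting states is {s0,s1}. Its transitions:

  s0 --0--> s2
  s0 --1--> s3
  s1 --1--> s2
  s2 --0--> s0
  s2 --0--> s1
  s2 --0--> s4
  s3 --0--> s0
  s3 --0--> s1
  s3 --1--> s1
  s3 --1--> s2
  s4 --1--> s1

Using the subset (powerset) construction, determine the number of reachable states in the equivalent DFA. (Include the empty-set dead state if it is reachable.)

9

Start state of the DFA: {s0}.
{s0} --0--> {s2}  [new]
{s0} --1--> {s3}  [new]
{s2} --0--> {s0,s1,s4}  [new]
{s2} --1--> ∅  [new]
{s3} --0--> {s0,s1}  [new]
{s3} --1--> {s1,s2}  [new]
{s0,s1,s4} --0--> {s2}  [seen]
{s0,s1,s4} --1--> {s1,s2,s3}  [new]
∅ --0--> ∅  [seen]
∅ --1--> ∅  [seen]
{s0,s1} --0--> {s2}  [seen]
{s0,s1} --1--> {s2,s3}  [new]
{s1,s2} --0--> {s0,s1,s4}  [seen]
{s1,s2} --1--> {s2}  [seen]
{s1,s2,s3} --0--> {s0,s1,s4}  [seen]
{s1,s2,s3} --1--> {s1,s2}  [seen]
{s2,s3} --0--> {s0,s1,s4}  [seen]
{s2,s3} --1--> {s1,s2}  [seen]
Reachable DFA states: {s0}, {s2}, {s3}, {s0,s1,s4}, ∅, {s0,s1}, {s1,s2}, {s1,s2,s3}, {s2,s3}.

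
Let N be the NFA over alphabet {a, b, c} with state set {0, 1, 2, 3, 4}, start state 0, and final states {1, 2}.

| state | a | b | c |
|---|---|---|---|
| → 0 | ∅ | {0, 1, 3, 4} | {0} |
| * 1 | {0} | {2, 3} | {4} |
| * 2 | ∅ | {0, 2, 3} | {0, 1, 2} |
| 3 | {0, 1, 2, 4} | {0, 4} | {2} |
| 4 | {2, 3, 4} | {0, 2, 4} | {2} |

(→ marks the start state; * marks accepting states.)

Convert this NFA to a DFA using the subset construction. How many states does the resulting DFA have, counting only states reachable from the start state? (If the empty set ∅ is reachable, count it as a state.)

Start state of the DFA: {0}.
{0} --a--> ∅  [new]
{0} --b--> {0, 1, 3, 4}  [new]
{0} --c--> {0}  [seen]
∅ --a--> ∅  [seen]
∅ --b--> ∅  [seen]
∅ --c--> ∅  [seen]
{0, 1, 3, 4} --a--> {0, 1, 2, 3, 4}  [new]
{0, 1, 3, 4} --b--> {0, 1, 2, 3, 4}  [seen]
{0, 1, 3, 4} --c--> {0, 2, 4}  [new]
{0, 1, 2, 3, 4} --a--> {0, 1, 2, 3, 4}  [seen]
{0, 1, 2, 3, 4} --b--> {0, 1, 2, 3, 4}  [seen]
{0, 1, 2, 3, 4} --c--> {0, 1, 2, 4}  [new]
{0, 2, 4} --a--> {2, 3, 4}  [new]
{0, 2, 4} --b--> {0, 1, 2, 3, 4}  [seen]
{0, 2, 4} --c--> {0, 1, 2}  [new]
{0, 1, 2, 4} --a--> {0, 2, 3, 4}  [new]
{0, 1, 2, 4} --b--> {0, 1, 2, 3, 4}  [seen]
{0, 1, 2, 4} --c--> {0, 1, 2, 4}  [seen]
{2, 3, 4} --a--> {0, 1, 2, 3, 4}  [seen]
{2, 3, 4} --b--> {0, 2, 3, 4}  [seen]
{2, 3, 4} --c--> {0, 1, 2}  [seen]
{0, 1, 2} --a--> {0}  [seen]
{0, 1, 2} --b--> {0, 1, 2, 3, 4}  [seen]
{0, 1, 2} --c--> {0, 1, 2, 4}  [seen]
{0, 2, 3, 4} --a--> {0, 1, 2, 3, 4}  [seen]
{0, 2, 3, 4} --b--> {0, 1, 2, 3, 4}  [seen]
{0, 2, 3, 4} --c--> {0, 1, 2}  [seen]
Reachable DFA states: {0}, ∅, {0, 1, 3, 4}, {0, 1, 2, 3, 4}, {0, 2, 4}, {0, 1, 2, 4}, {2, 3, 4}, {0, 1, 2}, {0, 2, 3, 4}.

9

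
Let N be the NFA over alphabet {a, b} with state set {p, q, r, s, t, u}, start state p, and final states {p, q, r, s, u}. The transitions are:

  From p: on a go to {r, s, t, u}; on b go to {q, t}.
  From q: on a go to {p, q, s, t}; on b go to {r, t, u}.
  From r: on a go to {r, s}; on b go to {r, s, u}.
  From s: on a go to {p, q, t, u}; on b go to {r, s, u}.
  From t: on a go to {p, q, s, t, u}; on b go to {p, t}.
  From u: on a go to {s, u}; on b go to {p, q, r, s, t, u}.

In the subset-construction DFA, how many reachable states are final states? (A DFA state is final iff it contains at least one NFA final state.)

6

Start state of the DFA: {p}.
{p} --a--> {r, s, t, u}  [new]
{p} --b--> {q, t}  [new]
{r, s, t, u} --a--> {p, q, r, s, t, u}  [new]
{r, s, t, u} --b--> {p, q, r, s, t, u}  [seen]
{q, t} --a--> {p, q, s, t, u}  [new]
{q, t} --b--> {p, r, t, u}  [new]
{p, q, r, s, t, u} --a--> {p, q, r, s, t, u}  [seen]
{p, q, r, s, t, u} --b--> {p, q, r, s, t, u}  [seen]
{p, q, s, t, u} --a--> {p, q, r, s, t, u}  [seen]
{p, q, s, t, u} --b--> {p, q, r, s, t, u}  [seen]
{p, r, t, u} --a--> {p, q, r, s, t, u}  [seen]
{p, r, t, u} --b--> {p, q, r, s, t, u}  [seen]
Reachable DFA states: {p}, {r, s, t, u}, {q, t}, {p, q, r, s, t, u}, {p, q, s, t, u}, {p, r, t, u}.
Accepting DFA states (contain an NFA accepting state): {p}, {r, s, t, u}, {q, t}, {p, q, r, s, t, u}, {p, q, s, t, u}, {p, r, t, u}.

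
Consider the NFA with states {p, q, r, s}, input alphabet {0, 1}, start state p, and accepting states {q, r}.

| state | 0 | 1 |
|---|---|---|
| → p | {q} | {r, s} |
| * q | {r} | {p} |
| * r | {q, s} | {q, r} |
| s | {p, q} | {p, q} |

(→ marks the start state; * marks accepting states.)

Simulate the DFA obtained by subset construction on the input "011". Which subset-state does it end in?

Start: {p}.
δ(p,0) = {q}.
Union: {q}.
After 0: {q}.
δ(q,1) = {p}.
Union: {p}.
After 1: {p}.
δ(p,1) = {r, s}.
Union: {r, s}.
After 1: {r, s}.

{r, s}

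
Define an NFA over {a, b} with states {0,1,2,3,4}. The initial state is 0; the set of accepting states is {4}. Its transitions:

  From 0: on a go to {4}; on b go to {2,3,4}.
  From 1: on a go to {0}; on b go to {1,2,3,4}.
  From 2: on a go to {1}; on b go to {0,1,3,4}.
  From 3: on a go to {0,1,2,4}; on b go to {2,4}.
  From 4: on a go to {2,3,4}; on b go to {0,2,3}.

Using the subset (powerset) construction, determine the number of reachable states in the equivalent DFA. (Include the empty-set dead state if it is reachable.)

Start state of the DFA: {0}.
{0} --a--> {4}  [new]
{0} --b--> {2,3,4}  [new]
{4} --a--> {2,3,4}  [seen]
{4} --b--> {0,2,3}  [new]
{2,3,4} --a--> {0,1,2,3,4}  [new]
{2,3,4} --b--> {0,1,2,3,4}  [seen]
{0,2,3} --a--> {0,1,2,4}  [new]
{0,2,3} --b--> {0,1,2,3,4}  [seen]
{0,1,2,3,4} --a--> {0,1,2,3,4}  [seen]
{0,1,2,3,4} --b--> {0,1,2,3,4}  [seen]
{0,1,2,4} --a--> {0,1,2,3,4}  [seen]
{0,1,2,4} --b--> {0,1,2,3,4}  [seen]
Reachable DFA states: {0}, {4}, {2,3,4}, {0,2,3}, {0,1,2,3,4}, {0,1,2,4}.

6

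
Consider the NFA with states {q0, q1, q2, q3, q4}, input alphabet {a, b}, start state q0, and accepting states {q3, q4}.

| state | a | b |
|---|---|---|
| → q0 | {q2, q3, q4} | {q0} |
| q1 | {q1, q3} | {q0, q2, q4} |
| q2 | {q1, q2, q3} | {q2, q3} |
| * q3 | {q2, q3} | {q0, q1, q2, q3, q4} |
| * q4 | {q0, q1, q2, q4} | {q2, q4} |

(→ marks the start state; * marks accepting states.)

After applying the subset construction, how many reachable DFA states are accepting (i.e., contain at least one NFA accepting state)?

2

Start state of the DFA: {q0}.
{q0} --a--> {q2, q3, q4}  [new]
{q0} --b--> {q0}  [seen]
{q2, q3, q4} --a--> {q0, q1, q2, q3, q4}  [new]
{q2, q3, q4} --b--> {q0, q1, q2, q3, q4}  [seen]
{q0, q1, q2, q3, q4} --a--> {q0, q1, q2, q3, q4}  [seen]
{q0, q1, q2, q3, q4} --b--> {q0, q1, q2, q3, q4}  [seen]
Reachable DFA states: {q0}, {q2, q3, q4}, {q0, q1, q2, q3, q4}.
Accepting DFA states (contain an NFA accepting state): {q2, q3, q4}, {q0, q1, q2, q3, q4}.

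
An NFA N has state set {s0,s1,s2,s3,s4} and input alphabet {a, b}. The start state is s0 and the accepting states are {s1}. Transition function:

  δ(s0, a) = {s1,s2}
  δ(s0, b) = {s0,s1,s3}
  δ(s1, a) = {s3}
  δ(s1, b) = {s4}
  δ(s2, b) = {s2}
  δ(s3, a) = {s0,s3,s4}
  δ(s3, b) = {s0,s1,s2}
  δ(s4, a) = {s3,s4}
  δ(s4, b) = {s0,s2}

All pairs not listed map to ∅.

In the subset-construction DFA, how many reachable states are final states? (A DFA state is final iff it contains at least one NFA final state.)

8

Start state of the DFA: {s0}.
{s0} --a--> {s1,s2}  [new]
{s0} --b--> {s0,s1,s3}  [new]
{s1,s2} --a--> {s3}  [new]
{s1,s2} --b--> {s2,s4}  [new]
{s0,s1,s3} --a--> {s0,s1,s2,s3,s4}  [new]
{s0,s1,s3} --b--> {s0,s1,s2,s3,s4}  [seen]
{s3} --a--> {s0,s3,s4}  [new]
{s3} --b--> {s0,s1,s2}  [new]
{s2,s4} --a--> {s3,s4}  [new]
{s2,s4} --b--> {s0,s2}  [new]
{s0,s1,s2,s3,s4} --a--> {s0,s1,s2,s3,s4}  [seen]
{s0,s1,s2,s3,s4} --b--> {s0,s1,s2,s3,s4}  [seen]
{s0,s3,s4} --a--> {s0,s1,s2,s3,s4}  [seen]
{s0,s3,s4} --b--> {s0,s1,s2,s3}  [new]
{s0,s1,s2} --a--> {s1,s2,s3}  [new]
{s0,s1,s2} --b--> {s0,s1,s2,s3,s4}  [seen]
{s3,s4} --a--> {s0,s3,s4}  [seen]
{s3,s4} --b--> {s0,s1,s2}  [seen]
{s0,s2} --a--> {s1,s2}  [seen]
{s0,s2} --b--> {s0,s1,s2,s3}  [seen]
{s0,s1,s2,s3} --a--> {s0,s1,s2,s3,s4}  [seen]
{s0,s1,s2,s3} --b--> {s0,s1,s2,s3,s4}  [seen]
{s1,s2,s3} --a--> {s0,s3,s4}  [seen]
{s1,s2,s3} --b--> {s0,s1,s2,s4}  [new]
{s0,s1,s2,s4} --a--> {s1,s2,s3,s4}  [new]
{s0,s1,s2,s4} --b--> {s0,s1,s2,s3,s4}  [seen]
{s1,s2,s3,s4} --a--> {s0,s3,s4}  [seen]
{s1,s2,s3,s4} --b--> {s0,s1,s2,s4}  [seen]
Reachable DFA states: {s0}, {s1,s2}, {s0,s1,s3}, {s3}, {s2,s4}, {s0,s1,s2,s3,s4}, {s0,s3,s4}, {s0,s1,s2}, {s3,s4}, {s0,s2}, {s0,s1,s2,s3}, {s1,s2,s3}, {s0,s1,s2,s4}, {s1,s2,s3,s4}.
Accepting DFA states (contain an NFA accepting state): {s1,s2}, {s0,s1,s3}, {s0,s1,s2,s3,s4}, {s0,s1,s2}, {s0,s1,s2,s3}, {s1,s2,s3}, {s0,s1,s2,s4}, {s1,s2,s3,s4}.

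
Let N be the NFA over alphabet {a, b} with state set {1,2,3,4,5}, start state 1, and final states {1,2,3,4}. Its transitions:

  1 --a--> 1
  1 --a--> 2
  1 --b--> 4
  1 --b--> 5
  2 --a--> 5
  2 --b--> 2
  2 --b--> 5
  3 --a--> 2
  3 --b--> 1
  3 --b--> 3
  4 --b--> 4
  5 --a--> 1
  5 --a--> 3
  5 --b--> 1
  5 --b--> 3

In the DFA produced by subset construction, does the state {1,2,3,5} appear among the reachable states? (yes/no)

yes

Start state of the DFA: {1}.
{1} --a--> {1,2}  [new]
{1} --b--> {4,5}  [new]
{1,2} --a--> {1,2,5}  [new]
{1,2} --b--> {2,4,5}  [new]
{4,5} --a--> {1,3}  [new]
{4,5} --b--> {1,3,4}  [new]
{1,2,5} --a--> {1,2,3,5}  [new]
{1,2,5} --b--> {1,2,3,4,5}  [new]
{2,4,5} --a--> {1,3,5}  [new]
{2,4,5} --b--> {1,2,3,4,5}  [seen]
{1,3} --a--> {1,2}  [seen]
{1,3} --b--> {1,3,4,5}  [new]
{1,3,4} --a--> {1,2}  [seen]
{1,3,4} --b--> {1,3,4,5}  [seen]
{1,2,3,5} --a--> {1,2,3,5}  [seen]
{1,2,3,5} --b--> {1,2,3,4,5}  [seen]
{1,2,3,4,5} --a--> {1,2,3,5}  [seen]
{1,2,3,4,5} --b--> {1,2,3,4,5}  [seen]
{1,3,5} --a--> {1,2,3}  [new]
{1,3,5} --b--> {1,3,4,5}  [seen]
{1,3,4,5} --a--> {1,2,3}  [seen]
{1,3,4,5} --b--> {1,3,4,5}  [seen]
{1,2,3} --a--> {1,2,5}  [seen]
{1,2,3} --b--> {1,2,3,4,5}  [seen]
Reachable DFA states: {1}, {1,2}, {4,5}, {1,2,5}, {2,4,5}, {1,3}, {1,3,4}, {1,2,3,5}, {1,2,3,4,5}, {1,3,5}, {1,3,4,5}, {1,2,3}.
{1,2,3,5} is among them.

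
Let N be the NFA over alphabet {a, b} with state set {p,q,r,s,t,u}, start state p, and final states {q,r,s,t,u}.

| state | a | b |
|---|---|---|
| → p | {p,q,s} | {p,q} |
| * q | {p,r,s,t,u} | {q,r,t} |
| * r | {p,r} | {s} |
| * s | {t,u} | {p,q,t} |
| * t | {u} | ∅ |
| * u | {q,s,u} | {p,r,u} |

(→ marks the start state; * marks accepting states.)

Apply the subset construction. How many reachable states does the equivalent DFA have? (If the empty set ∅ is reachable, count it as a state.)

Start state of the DFA: {p}.
{p} --a--> {p,q,s}  [new]
{p} --b--> {p,q}  [new]
{p,q,s} --a--> {p,q,r,s,t,u}  [new]
{p,q,s} --b--> {p,q,r,t}  [new]
{p,q} --a--> {p,q,r,s,t,u}  [seen]
{p,q} --b--> {p,q,r,t}  [seen]
{p,q,r,s,t,u} --a--> {p,q,r,s,t,u}  [seen]
{p,q,r,s,t,u} --b--> {p,q,r,s,t,u}  [seen]
{p,q,r,t} --a--> {p,q,r,s,t,u}  [seen]
{p,q,r,t} --b--> {p,q,r,s,t}  [new]
{p,q,r,s,t} --a--> {p,q,r,s,t,u}  [seen]
{p,q,r,s,t} --b--> {p,q,r,s,t}  [seen]
Reachable DFA states: {p}, {p,q,s}, {p,q}, {p,q,r,s,t,u}, {p,q,r,t}, {p,q,r,s,t}.

6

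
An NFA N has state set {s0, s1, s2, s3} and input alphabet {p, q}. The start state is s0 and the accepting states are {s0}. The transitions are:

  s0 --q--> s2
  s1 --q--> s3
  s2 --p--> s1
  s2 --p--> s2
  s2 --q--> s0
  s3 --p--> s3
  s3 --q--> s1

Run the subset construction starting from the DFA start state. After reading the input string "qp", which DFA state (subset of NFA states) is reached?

Start: {s0}.
δ(s0,q) = {s2}.
Union: {s2}.
After q: {s2}.
δ(s2,p) = {s1, s2}.
Union: {s1, s2}.
After p: {s1, s2}.

{s1, s2}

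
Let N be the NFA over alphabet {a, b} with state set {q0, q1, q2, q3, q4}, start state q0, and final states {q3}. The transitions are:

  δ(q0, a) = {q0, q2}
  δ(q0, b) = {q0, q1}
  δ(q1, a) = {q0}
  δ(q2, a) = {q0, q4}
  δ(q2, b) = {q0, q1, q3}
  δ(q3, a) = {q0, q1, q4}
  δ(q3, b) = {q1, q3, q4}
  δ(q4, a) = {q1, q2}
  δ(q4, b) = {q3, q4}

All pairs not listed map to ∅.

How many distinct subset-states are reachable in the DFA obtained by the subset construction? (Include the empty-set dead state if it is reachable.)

7

Start state of the DFA: {q0}.
{q0} --a--> {q0, q2}  [new]
{q0} --b--> {q0, q1}  [new]
{q0, q2} --a--> {q0, q2, q4}  [new]
{q0, q2} --b--> {q0, q1, q3}  [new]
{q0, q1} --a--> {q0, q2}  [seen]
{q0, q1} --b--> {q0, q1}  [seen]
{q0, q2, q4} --a--> {q0, q1, q2, q4}  [new]
{q0, q2, q4} --b--> {q0, q1, q3, q4}  [new]
{q0, q1, q3} --a--> {q0, q1, q2, q4}  [seen]
{q0, q1, q3} --b--> {q0, q1, q3, q4}  [seen]
{q0, q1, q2, q4} --a--> {q0, q1, q2, q4}  [seen]
{q0, q1, q2, q4} --b--> {q0, q1, q3, q4}  [seen]
{q0, q1, q3, q4} --a--> {q0, q1, q2, q4}  [seen]
{q0, q1, q3, q4} --b--> {q0, q1, q3, q4}  [seen]
Reachable DFA states: {q0}, {q0, q2}, {q0, q1}, {q0, q2, q4}, {q0, q1, q3}, {q0, q1, q2, q4}, {q0, q1, q3, q4}.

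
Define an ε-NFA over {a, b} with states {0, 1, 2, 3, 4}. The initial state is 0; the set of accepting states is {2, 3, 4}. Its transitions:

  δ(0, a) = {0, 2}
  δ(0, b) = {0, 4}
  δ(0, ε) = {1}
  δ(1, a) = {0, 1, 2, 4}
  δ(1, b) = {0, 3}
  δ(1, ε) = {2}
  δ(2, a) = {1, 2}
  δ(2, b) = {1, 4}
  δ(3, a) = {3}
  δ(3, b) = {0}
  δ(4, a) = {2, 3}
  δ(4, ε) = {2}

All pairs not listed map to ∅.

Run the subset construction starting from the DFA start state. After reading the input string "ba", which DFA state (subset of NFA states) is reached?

Start: {0, 1, 2}.
δ(0,b) = {0, 4}; δ(1,b) = {0, 3}; δ(2,b) = {1, 4}.
Union: {0, 1, 3, 4}.
ε-closure gives {0, 1, 2, 3, 4}.
After b: {0, 1, 2, 3, 4}.
δ(0,a) = {0, 2}; δ(1,a) = {0, 1, 2, 4}; δ(2,a) = {1, 2}; δ(3,a) = {3}; δ(4,a) = {2, 3}.
Union: {0, 1, 2, 3, 4}.
After a: {0, 1, 2, 3, 4}.

{0, 1, 2, 3, 4}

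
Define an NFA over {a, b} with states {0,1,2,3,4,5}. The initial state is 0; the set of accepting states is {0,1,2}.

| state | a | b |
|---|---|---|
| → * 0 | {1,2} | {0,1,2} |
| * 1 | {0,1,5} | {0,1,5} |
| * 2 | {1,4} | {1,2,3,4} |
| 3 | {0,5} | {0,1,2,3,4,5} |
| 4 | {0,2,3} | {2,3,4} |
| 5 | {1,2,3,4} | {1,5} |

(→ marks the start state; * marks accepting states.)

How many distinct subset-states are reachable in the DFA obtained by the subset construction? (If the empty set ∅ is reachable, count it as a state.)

Start state of the DFA: {0}.
{0} --a--> {1,2}  [new]
{0} --b--> {0,1,2}  [new]
{1,2} --a--> {0,1,4,5}  [new]
{1,2} --b--> {0,1,2,3,4,5}  [new]
{0,1,2} --a--> {0,1,2,4,5}  [new]
{0,1,2} --b--> {0,1,2,3,4,5}  [seen]
{0,1,4,5} --a--> {0,1,2,3,4,5}  [seen]
{0,1,4,5} --b--> {0,1,2,3,4,5}  [seen]
{0,1,2,3,4,5} --a--> {0,1,2,3,4,5}  [seen]
{0,1,2,3,4,5} --b--> {0,1,2,3,4,5}  [seen]
{0,1,2,4,5} --a--> {0,1,2,3,4,5}  [seen]
{0,1,2,4,5} --b--> {0,1,2,3,4,5}  [seen]
Reachable DFA states: {0}, {1,2}, {0,1,2}, {0,1,4,5}, {0,1,2,3,4,5}, {0,1,2,4,5}.

6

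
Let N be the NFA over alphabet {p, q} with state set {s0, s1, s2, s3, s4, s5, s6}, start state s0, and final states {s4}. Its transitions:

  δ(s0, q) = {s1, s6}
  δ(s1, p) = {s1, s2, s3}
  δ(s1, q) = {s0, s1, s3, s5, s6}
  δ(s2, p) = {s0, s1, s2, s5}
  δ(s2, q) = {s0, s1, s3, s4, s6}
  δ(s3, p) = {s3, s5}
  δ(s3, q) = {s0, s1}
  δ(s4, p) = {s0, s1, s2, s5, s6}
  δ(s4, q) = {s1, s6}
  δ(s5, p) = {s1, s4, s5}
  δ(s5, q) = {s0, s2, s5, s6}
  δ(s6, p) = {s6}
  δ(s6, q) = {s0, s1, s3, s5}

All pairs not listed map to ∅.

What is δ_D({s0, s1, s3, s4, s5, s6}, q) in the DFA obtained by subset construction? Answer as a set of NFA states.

δ(s0,q) = {s1, s6}; δ(s1,q) = {s0, s1, s3, s5, s6}; δ(s3,q) = {s0, s1}; δ(s4,q) = {s1, s6}; δ(s5,q) = {s0, s2, s5, s6}; δ(s6,q) = {s0, s1, s3, s5}.
Union: {s0, s1, s2, s3, s5, s6}.

{s0, s1, s2, s3, s5, s6}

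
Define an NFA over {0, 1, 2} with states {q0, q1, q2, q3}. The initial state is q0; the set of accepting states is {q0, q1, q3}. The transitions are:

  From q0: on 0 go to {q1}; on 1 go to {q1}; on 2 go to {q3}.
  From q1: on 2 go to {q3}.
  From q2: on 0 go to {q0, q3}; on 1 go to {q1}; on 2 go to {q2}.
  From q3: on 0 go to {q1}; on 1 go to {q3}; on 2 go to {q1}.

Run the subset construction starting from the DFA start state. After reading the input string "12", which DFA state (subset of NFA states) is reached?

{q3}

Start: {q0}.
δ(q0,1) = {q1}.
Union: {q1}.
After 1: {q1}.
δ(q1,2) = {q3}.
Union: {q3}.
After 2: {q3}.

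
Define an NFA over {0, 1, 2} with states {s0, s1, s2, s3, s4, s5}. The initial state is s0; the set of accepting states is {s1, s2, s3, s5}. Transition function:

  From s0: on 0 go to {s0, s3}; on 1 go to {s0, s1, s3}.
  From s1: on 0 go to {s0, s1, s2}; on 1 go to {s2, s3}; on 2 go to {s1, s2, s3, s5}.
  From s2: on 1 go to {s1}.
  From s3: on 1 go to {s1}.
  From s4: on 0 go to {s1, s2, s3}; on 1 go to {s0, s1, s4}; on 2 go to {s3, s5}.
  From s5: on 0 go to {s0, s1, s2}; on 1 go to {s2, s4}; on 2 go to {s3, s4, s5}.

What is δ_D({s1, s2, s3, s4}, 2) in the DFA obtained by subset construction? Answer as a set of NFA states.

{s1, s2, s3, s5}

δ(s1,2) = {s1, s2, s3, s5}; δ(s2,2) = ∅; δ(s3,2) = ∅; δ(s4,2) = {s3, s5}.
Union: {s1, s2, s3, s5}.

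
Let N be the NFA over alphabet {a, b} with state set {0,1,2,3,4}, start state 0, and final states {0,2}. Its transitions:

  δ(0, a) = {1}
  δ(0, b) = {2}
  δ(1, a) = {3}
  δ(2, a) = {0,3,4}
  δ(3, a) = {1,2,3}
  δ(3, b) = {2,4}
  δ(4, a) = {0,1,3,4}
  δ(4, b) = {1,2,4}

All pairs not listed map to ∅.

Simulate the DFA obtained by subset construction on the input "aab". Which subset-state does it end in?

{2,4}

Start: {0}.
δ(0,a) = {1}.
Union: {1}.
After a: {1}.
δ(1,a) = {3}.
Union: {3}.
After a: {3}.
δ(3,b) = {2,4}.
Union: {2,4}.
After b: {2,4}.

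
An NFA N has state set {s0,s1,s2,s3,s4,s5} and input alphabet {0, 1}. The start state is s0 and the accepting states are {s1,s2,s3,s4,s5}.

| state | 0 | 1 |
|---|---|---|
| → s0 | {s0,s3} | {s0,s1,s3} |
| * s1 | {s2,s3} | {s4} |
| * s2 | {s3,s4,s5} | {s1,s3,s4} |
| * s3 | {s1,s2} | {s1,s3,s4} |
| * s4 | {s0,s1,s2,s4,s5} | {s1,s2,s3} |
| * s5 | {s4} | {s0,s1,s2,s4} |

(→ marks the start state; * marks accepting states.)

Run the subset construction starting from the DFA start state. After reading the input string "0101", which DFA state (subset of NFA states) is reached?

{s0,s1,s2,s3,s4}

Start: {s0}.
δ(s0,0) = {s0,s3}.
Union: {s0,s3}.
After 0: {s0,s3}.
δ(s0,1) = {s0,s1,s3}; δ(s3,1) = {s1,s3,s4}.
Union: {s0,s1,s3,s4}.
After 1: {s0,s1,s3,s4}.
δ(s0,0) = {s0,s3}; δ(s1,0) = {s2,s3}; δ(s3,0) = {s1,s2}; δ(s4,0) = {s0,s1,s2,s4,s5}.
Union: {s0,s1,s2,s3,s4,s5}.
After 0: {s0,s1,s2,s3,s4,s5}.
δ(s0,1) = {s0,s1,s3}; δ(s1,1) = {s4}; δ(s2,1) = {s1,s3,s4}; δ(s3,1) = {s1,s3,s4}; δ(s4,1) = {s1,s2,s3}; δ(s5,1) = {s0,s1,s2,s4}.
Union: {s0,s1,s2,s3,s4}.
After 1: {s0,s1,s2,s3,s4}.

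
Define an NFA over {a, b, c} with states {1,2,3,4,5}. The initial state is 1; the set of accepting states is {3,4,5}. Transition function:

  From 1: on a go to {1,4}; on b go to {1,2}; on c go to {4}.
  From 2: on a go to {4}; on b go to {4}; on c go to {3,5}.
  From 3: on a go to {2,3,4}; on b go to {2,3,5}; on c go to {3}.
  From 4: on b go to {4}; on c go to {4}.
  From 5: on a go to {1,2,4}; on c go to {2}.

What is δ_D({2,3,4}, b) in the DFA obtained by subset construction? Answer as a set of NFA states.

{2,3,4,5}

δ(2,b) = {4}; δ(3,b) = {2,3,5}; δ(4,b) = {4}.
Union: {2,3,4,5}.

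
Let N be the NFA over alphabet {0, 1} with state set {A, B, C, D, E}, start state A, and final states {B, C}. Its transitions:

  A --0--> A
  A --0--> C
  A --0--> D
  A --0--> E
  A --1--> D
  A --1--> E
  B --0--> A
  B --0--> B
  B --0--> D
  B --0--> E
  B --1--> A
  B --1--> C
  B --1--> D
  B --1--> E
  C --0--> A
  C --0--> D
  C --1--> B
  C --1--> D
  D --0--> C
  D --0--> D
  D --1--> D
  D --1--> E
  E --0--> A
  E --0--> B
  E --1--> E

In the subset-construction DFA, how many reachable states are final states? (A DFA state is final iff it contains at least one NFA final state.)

Start state of the DFA: {A}.
{A} --0--> {A, C, D, E}  [new]
{A} --1--> {D, E}  [new]
{A, C, D, E} --0--> {A, B, C, D, E}  [new]
{A, C, D, E} --1--> {B, D, E}  [new]
{D, E} --0--> {A, B, C, D}  [new]
{D, E} --1--> {D, E}  [seen]
{A, B, C, D, E} --0--> {A, B, C, D, E}  [seen]
{A, B, C, D, E} --1--> {A, B, C, D, E}  [seen]
{B, D, E} --0--> {A, B, C, D, E}  [seen]
{B, D, E} --1--> {A, C, D, E}  [seen]
{A, B, C, D} --0--> {A, B, C, D, E}  [seen]
{A, B, C, D} --1--> {A, B, C, D, E}  [seen]
Reachable DFA states: {A}, {A, C, D, E}, {D, E}, {A, B, C, D, E}, {B, D, E}, {A, B, C, D}.
Accepting DFA states (contain an NFA accepting state): {A, C, D, E}, {A, B, C, D, E}, {B, D, E}, {A, B, C, D}.

4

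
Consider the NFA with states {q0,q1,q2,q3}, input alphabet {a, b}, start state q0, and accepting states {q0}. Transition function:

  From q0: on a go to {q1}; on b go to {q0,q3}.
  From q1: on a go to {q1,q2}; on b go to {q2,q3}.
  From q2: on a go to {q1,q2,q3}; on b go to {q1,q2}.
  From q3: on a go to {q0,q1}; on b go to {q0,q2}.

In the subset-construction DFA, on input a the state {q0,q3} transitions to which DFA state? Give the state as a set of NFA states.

δ(q0,a) = {q1}; δ(q3,a) = {q0,q1}.
Union: {q0,q1}.

{q0,q1}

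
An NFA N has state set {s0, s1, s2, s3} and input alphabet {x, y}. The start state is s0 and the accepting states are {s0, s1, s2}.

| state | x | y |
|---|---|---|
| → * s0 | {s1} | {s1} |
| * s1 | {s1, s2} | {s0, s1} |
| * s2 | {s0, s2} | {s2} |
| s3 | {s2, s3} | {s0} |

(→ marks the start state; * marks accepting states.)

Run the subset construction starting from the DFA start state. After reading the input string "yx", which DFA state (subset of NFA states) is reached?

Start: {s0}.
δ(s0,y) = {s1}.
Union: {s1}.
After y: {s1}.
δ(s1,x) = {s1, s2}.
Union: {s1, s2}.
After x: {s1, s2}.

{s1, s2}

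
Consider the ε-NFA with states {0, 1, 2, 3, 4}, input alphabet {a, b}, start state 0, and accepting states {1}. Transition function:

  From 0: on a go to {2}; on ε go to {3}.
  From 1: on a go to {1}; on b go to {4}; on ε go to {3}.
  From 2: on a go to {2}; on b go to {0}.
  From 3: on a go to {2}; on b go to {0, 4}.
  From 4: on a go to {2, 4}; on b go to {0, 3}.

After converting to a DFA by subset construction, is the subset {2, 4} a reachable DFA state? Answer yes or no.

Start state of the DFA: {0, 3} (ε-closure of the NFA start).
{0, 3} --a--> {2}  [new]
{0, 3} --b--> {0, 3, 4}  [new]
{2} --a--> {2}  [seen]
{2} --b--> {0, 3}  [seen]
{0, 3, 4} --a--> {2, 4}  [new]
{0, 3, 4} --b--> {0, 3, 4}  [seen]
{2, 4} --a--> {2, 4}  [seen]
{2, 4} --b--> {0, 3}  [seen]
Reachable DFA states: {0, 3}, {2}, {0, 3, 4}, {2, 4}.
{2, 4} is among them.

yes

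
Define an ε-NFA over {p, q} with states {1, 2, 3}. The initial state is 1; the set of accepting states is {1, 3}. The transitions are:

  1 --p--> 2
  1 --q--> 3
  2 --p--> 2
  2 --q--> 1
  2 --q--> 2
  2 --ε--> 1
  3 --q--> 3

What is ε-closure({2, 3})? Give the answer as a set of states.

{1, 2, 3}

Begin with {2, 3}.
2 →ε {1}; add 1.
ε-closure = {1, 2, 3}.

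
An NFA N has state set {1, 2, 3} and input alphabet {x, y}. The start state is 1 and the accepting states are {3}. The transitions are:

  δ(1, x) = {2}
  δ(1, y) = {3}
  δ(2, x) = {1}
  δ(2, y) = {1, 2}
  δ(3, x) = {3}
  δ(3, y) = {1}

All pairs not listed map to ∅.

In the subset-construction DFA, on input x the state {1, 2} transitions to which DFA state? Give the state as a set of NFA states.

δ(1,x) = {2}; δ(2,x) = {1}.
Union: {1, 2}.

{1, 2}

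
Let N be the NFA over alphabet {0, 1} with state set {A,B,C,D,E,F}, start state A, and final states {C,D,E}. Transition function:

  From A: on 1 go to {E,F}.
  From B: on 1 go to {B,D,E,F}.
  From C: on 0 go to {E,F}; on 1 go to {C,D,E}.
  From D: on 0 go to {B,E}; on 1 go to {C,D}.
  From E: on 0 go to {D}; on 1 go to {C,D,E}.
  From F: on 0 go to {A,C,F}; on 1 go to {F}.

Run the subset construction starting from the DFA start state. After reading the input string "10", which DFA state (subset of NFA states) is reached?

{A,C,D,F}

Start: {A}.
δ(A,1) = {E,F}.
Union: {E,F}.
After 1: {E,F}.
δ(E,0) = {D}; δ(F,0) = {A,C,F}.
Union: {A,C,D,F}.
After 0: {A,C,D,F}.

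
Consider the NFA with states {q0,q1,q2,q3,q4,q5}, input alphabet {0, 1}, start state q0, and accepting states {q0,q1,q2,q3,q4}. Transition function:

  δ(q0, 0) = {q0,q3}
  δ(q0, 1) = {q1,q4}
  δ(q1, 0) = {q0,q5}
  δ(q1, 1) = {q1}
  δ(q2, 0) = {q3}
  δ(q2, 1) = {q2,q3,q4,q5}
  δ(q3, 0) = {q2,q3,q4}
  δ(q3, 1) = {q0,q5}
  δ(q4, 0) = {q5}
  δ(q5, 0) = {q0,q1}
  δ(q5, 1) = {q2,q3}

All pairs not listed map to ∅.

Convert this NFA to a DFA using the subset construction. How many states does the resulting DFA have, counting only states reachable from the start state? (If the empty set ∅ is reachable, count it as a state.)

12

Start state of the DFA: {q0}.
{q0} --0--> {q0,q3}  [new]
{q0} --1--> {q1,q4}  [new]
{q0,q3} --0--> {q0,q2,q3,q4}  [new]
{q0,q3} --1--> {q0,q1,q4,q5}  [new]
{q1,q4} --0--> {q0,q5}  [new]
{q1,q4} --1--> {q1}  [new]
{q0,q2,q3,q4} --0--> {q0,q2,q3,q4,q5}  [new]
{q0,q2,q3,q4} --1--> {q0,q1,q2,q3,q4,q5}  [new]
{q0,q1,q4,q5} --0--> {q0,q1,q3,q5}  [new]
{q0,q1,q4,q5} --1--> {q1,q2,q3,q4}  [new]
{q0,q5} --0--> {q0,q1,q3}  [new]
{q0,q5} --1--> {q1,q2,q3,q4}  [seen]
{q1} --0--> {q0,q5}  [seen]
{q1} --1--> {q1}  [seen]
{q0,q2,q3,q4,q5} --0--> {q0,q1,q2,q3,q4,q5}  [seen]
{q0,q2,q3,q4,q5} --1--> {q0,q1,q2,q3,q4,q5}  [seen]
{q0,q1,q2,q3,q4,q5} --0--> {q0,q1,q2,q3,q4,q5}  [seen]
{q0,q1,q2,q3,q4,q5} --1--> {q0,q1,q2,q3,q4,q5}  [seen]
{q0,q1,q3,q5} --0--> {q0,q1,q2,q3,q4,q5}  [seen]
{q0,q1,q3,q5} --1--> {q0,q1,q2,q3,q4,q5}  [seen]
{q1,q2,q3,q4} --0--> {q0,q2,q3,q4,q5}  [seen]
{q1,q2,q3,q4} --1--> {q0,q1,q2,q3,q4,q5}  [seen]
{q0,q1,q3} --0--> {q0,q2,q3,q4,q5}  [seen]
{q0,q1,q3} --1--> {q0,q1,q4,q5}  [seen]
Reachable DFA states: {q0}, {q0,q3}, {q1,q4}, {q0,q2,q3,q4}, {q0,q1,q4,q5}, {q0,q5}, {q1}, {q0,q2,q3,q4,q5}, {q0,q1,q2,q3,q4,q5}, {q0,q1,q3,q5}, {q1,q2,q3,q4}, {q0,q1,q3}.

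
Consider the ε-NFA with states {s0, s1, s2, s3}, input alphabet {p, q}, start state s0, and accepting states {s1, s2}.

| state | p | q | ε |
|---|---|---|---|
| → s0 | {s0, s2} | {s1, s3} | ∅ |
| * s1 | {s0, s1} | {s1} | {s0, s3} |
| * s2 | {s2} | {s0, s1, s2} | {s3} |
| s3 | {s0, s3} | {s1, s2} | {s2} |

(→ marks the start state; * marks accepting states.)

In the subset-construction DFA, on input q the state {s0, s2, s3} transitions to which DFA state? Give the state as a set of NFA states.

δ(s0,q) = {s1, s3}; δ(s2,q) = {s0, s1, s2}; δ(s3,q) = {s1, s2}.
Union: {s0, s1, s2, s3}.

{s0, s1, s2, s3}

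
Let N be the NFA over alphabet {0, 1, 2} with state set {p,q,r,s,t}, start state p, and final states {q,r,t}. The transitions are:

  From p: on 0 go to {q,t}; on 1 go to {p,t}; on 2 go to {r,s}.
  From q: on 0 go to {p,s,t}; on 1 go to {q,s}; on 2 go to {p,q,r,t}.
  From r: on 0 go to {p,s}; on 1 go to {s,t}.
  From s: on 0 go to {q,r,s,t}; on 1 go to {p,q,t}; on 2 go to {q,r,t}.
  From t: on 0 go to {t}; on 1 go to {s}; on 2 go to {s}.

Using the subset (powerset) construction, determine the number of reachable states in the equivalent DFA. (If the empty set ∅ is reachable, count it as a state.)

12

Start state of the DFA: {p}.
{p} --0--> {q,t}  [new]
{p} --1--> {p,t}  [new]
{p} --2--> {r,s}  [new]
{q,t} --0--> {p,s,t}  [new]
{q,t} --1--> {q,s}  [new]
{q,t} --2--> {p,q,r,s,t}  [new]
{p,t} --0--> {q,t}  [seen]
{p,t} --1--> {p,s,t}  [seen]
{p,t} --2--> {r,s}  [seen]
{r,s} --0--> {p,q,r,s,t}  [seen]
{r,s} --1--> {p,q,s,t}  [new]
{r,s} --2--> {q,r,t}  [new]
{p,s,t} --0--> {q,r,s,t}  [new]
{p,s,t} --1--> {p,q,s,t}  [seen]
{p,s,t} --2--> {q,r,s,t}  [seen]
{q,s} --0--> {p,q,r,s,t}  [seen]
{q,s} --1--> {p,q,s,t}  [seen]
{q,s} --2--> {p,q,r,t}  [new]
{p,q,r,s,t} --0--> {p,q,r,s,t}  [seen]
{p,q,r,s,t} --1--> {p,q,s,t}  [seen]
{p,q,r,s,t} --2--> {p,q,r,s,t}  [seen]
{p,q,s,t} --0--> {p,q,r,s,t}  [seen]
{p,q,s,t} --1--> {p,q,s,t}  [seen]
{p,q,s,t} --2--> {p,q,r,s,t}  [seen]
{q,r,t} --0--> {p,s,t}  [seen]
{q,r,t} --1--> {q,s,t}  [new]
{q,r,t} --2--> {p,q,r,s,t}  [seen]
{q,r,s,t} --0--> {p,q,r,s,t}  [seen]
{q,r,s,t} --1--> {p,q,s,t}  [seen]
{q,r,s,t} --2--> {p,q,r,s,t}  [seen]
{p,q,r,t} --0--> {p,q,s,t}  [seen]
{p,q,r,t} --1--> {p,q,s,t}  [seen]
{p,q,r,t} --2--> {p,q,r,s,t}  [seen]
{q,s,t} --0--> {p,q,r,s,t}  [seen]
{q,s,t} --1--> {p,q,s,t}  [seen]
{q,s,t} --2--> {p,q,r,s,t}  [seen]
Reachable DFA states: {p}, {q,t}, {p,t}, {r,s}, {p,s,t}, {q,s}, {p,q,r,s,t}, {p,q,s,t}, {q,r,t}, {q,r,s,t}, {p,q,r,t}, {q,s,t}.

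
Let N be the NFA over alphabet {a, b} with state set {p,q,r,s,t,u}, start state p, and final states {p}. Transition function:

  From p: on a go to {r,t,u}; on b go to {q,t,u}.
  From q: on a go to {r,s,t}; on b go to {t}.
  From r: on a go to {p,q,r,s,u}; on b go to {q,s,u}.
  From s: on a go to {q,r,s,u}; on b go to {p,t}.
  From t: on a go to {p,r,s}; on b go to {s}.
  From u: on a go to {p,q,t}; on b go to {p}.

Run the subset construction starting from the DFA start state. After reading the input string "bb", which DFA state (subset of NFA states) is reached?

{p,s,t}

Start: {p}.
δ(p,b) = {q,t,u}.
Union: {q,t,u}.
After b: {q,t,u}.
δ(q,b) = {t}; δ(t,b) = {s}; δ(u,b) = {p}.
Union: {p,s,t}.
After b: {p,s,t}.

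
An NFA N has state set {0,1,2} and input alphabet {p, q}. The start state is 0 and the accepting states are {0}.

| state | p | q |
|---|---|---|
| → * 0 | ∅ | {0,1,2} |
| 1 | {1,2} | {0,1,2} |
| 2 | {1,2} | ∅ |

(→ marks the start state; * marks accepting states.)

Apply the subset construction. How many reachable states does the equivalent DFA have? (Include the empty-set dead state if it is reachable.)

4

Start state of the DFA: {0}.
{0} --p--> ∅  [new]
{0} --q--> {0,1,2}  [new]
∅ --p--> ∅  [seen]
∅ --q--> ∅  [seen]
{0,1,2} --p--> {1,2}  [new]
{0,1,2} --q--> {0,1,2}  [seen]
{1,2} --p--> {1,2}  [seen]
{1,2} --q--> {0,1,2}  [seen]
Reachable DFA states: {0}, ∅, {0,1,2}, {1,2}.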